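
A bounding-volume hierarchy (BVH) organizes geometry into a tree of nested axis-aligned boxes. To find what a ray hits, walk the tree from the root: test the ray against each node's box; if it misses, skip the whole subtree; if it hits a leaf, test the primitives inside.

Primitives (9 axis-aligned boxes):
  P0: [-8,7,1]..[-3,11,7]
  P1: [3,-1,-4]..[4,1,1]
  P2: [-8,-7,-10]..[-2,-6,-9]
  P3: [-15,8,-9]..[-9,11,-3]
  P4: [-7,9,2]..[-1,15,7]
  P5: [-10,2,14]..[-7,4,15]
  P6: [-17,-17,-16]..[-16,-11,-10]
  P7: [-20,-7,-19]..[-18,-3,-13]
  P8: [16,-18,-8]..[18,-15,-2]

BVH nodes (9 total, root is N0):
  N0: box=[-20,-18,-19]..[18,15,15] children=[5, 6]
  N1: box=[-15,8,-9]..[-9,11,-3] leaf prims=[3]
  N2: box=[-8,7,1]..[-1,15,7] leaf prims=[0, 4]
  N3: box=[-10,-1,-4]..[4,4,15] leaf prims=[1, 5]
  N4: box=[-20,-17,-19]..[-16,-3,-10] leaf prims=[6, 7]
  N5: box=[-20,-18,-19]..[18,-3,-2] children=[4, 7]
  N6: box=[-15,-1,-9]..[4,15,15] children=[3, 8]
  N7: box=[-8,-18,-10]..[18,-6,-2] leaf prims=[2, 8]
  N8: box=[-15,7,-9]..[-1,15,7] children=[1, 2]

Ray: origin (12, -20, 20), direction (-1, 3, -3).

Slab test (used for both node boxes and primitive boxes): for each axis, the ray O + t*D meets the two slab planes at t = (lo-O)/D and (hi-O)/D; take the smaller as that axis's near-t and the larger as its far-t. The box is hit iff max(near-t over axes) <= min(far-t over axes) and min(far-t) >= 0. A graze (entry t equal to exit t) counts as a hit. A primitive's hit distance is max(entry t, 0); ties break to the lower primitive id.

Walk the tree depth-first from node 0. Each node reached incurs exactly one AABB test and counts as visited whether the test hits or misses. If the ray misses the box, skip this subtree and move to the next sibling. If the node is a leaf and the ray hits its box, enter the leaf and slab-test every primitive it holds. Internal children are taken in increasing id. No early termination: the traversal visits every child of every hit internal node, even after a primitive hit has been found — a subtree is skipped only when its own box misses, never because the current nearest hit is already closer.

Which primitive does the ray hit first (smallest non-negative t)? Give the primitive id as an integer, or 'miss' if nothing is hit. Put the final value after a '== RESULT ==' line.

Trace the traversal:
N0 x:[-6,32] y:[2/3,35/3] z:[5/3,13] -> hit [5/3,35/3], descend [5, 6]
  N5 x:[-6,32] y:[2/3,17/3] z:[22/3,13] -> miss, prune
  N6 x:[8,27] y:[19/3,35/3] z:[5/3,29/3] -> hit [8,29/3], descend [3, 8]
    N3 x:[8,22] y:[19/3,8] z:[5/3,8] -> hit [8,8] leaf, test {P1(miss), P5(miss)}
    N8 x:[13,27] y:[9,35/3] z:[13/3,29/3] -> miss, prune

order=[0, 5, 6, 3, 8]  |boxes|=5  |leaves|=1  hit=miss

== RESULT ==
miss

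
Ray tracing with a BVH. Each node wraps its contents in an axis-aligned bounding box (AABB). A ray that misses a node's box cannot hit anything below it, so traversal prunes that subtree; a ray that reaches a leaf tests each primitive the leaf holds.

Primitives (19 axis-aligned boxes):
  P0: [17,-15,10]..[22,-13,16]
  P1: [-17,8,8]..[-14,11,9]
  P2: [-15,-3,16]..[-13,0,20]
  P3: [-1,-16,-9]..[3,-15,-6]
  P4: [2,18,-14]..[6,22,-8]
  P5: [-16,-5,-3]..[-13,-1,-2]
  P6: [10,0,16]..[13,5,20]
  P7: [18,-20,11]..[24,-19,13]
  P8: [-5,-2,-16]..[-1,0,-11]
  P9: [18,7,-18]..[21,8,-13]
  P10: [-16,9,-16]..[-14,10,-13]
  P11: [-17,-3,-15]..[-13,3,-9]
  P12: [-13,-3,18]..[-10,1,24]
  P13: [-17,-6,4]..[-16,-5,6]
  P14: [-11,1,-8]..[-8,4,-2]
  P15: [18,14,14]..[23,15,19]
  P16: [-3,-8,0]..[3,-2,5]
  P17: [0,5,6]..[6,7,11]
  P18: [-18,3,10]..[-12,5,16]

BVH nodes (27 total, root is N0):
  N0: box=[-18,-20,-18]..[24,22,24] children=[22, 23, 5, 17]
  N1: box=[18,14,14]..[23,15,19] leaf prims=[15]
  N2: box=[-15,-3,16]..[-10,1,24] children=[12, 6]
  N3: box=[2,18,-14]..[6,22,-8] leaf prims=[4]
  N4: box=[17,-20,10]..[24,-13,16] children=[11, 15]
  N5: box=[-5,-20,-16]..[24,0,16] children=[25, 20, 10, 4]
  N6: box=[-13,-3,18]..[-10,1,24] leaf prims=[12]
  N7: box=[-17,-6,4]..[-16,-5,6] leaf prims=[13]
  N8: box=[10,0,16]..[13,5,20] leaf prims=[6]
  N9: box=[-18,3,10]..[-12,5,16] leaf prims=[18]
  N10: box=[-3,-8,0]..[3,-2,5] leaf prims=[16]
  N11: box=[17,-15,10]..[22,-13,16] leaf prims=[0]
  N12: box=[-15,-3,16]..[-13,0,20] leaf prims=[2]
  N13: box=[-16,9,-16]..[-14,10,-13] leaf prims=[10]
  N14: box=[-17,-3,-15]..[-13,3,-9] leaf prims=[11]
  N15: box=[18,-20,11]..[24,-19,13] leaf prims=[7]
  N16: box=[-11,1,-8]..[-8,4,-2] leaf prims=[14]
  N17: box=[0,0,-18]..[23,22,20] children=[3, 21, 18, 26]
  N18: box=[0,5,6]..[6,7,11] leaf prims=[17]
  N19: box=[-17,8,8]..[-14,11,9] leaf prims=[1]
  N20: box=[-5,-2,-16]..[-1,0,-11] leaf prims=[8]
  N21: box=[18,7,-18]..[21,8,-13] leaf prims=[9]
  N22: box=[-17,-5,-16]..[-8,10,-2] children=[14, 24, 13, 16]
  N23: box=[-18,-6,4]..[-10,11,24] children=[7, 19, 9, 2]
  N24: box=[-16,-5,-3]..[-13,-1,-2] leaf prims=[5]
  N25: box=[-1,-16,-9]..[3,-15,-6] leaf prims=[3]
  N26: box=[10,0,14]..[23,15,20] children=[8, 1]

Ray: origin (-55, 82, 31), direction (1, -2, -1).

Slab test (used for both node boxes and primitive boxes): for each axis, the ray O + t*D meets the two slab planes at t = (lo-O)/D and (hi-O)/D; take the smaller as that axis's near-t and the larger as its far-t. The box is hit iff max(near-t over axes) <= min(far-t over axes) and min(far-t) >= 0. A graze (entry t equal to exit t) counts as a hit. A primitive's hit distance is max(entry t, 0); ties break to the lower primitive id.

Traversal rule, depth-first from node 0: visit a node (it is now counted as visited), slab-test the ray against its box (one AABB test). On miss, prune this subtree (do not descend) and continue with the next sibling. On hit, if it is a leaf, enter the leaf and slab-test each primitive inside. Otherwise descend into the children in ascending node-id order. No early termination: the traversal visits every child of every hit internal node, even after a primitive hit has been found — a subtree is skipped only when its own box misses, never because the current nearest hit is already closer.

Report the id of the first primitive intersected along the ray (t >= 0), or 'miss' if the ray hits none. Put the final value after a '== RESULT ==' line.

Trace the traversal:
N0 x:[37,79] y:[30,51] z:[7,49] -> hit [37,49], descend [5, 17, 22, 23]
  N5 x:[50,79] y:[41,51] z:[15,47] -> miss, prune
  N17 x:[55,78] y:[30,41] z:[11,49] -> miss, prune
  N22 x:[38,47] y:[36,87/2] z:[33,47] -> hit [38,87/2], descend [13, 14, 16, 24]
    N13 x:[39,41] y:[36,73/2] z:[44,47] -> miss, prune
    N14 x:[38,42] y:[79/2,85/2] z:[40,46] -> hit [40,42] leaf, test {P11@t=40}
    N16 x:[44,47] y:[39,81/2] z:[33,39] -> miss, prune
    N24 x:[39,42] y:[83/2,87/2] z:[33,34] -> miss, prune
  N23 x:[37,45] y:[71/2,44] z:[7,27] -> miss, prune

Summary -> nodes [0, 5, 17, 22, 13, 14, 16, 24, 23]; box-tests=9; leaf-entries=1; first=P11

== RESULT ==
11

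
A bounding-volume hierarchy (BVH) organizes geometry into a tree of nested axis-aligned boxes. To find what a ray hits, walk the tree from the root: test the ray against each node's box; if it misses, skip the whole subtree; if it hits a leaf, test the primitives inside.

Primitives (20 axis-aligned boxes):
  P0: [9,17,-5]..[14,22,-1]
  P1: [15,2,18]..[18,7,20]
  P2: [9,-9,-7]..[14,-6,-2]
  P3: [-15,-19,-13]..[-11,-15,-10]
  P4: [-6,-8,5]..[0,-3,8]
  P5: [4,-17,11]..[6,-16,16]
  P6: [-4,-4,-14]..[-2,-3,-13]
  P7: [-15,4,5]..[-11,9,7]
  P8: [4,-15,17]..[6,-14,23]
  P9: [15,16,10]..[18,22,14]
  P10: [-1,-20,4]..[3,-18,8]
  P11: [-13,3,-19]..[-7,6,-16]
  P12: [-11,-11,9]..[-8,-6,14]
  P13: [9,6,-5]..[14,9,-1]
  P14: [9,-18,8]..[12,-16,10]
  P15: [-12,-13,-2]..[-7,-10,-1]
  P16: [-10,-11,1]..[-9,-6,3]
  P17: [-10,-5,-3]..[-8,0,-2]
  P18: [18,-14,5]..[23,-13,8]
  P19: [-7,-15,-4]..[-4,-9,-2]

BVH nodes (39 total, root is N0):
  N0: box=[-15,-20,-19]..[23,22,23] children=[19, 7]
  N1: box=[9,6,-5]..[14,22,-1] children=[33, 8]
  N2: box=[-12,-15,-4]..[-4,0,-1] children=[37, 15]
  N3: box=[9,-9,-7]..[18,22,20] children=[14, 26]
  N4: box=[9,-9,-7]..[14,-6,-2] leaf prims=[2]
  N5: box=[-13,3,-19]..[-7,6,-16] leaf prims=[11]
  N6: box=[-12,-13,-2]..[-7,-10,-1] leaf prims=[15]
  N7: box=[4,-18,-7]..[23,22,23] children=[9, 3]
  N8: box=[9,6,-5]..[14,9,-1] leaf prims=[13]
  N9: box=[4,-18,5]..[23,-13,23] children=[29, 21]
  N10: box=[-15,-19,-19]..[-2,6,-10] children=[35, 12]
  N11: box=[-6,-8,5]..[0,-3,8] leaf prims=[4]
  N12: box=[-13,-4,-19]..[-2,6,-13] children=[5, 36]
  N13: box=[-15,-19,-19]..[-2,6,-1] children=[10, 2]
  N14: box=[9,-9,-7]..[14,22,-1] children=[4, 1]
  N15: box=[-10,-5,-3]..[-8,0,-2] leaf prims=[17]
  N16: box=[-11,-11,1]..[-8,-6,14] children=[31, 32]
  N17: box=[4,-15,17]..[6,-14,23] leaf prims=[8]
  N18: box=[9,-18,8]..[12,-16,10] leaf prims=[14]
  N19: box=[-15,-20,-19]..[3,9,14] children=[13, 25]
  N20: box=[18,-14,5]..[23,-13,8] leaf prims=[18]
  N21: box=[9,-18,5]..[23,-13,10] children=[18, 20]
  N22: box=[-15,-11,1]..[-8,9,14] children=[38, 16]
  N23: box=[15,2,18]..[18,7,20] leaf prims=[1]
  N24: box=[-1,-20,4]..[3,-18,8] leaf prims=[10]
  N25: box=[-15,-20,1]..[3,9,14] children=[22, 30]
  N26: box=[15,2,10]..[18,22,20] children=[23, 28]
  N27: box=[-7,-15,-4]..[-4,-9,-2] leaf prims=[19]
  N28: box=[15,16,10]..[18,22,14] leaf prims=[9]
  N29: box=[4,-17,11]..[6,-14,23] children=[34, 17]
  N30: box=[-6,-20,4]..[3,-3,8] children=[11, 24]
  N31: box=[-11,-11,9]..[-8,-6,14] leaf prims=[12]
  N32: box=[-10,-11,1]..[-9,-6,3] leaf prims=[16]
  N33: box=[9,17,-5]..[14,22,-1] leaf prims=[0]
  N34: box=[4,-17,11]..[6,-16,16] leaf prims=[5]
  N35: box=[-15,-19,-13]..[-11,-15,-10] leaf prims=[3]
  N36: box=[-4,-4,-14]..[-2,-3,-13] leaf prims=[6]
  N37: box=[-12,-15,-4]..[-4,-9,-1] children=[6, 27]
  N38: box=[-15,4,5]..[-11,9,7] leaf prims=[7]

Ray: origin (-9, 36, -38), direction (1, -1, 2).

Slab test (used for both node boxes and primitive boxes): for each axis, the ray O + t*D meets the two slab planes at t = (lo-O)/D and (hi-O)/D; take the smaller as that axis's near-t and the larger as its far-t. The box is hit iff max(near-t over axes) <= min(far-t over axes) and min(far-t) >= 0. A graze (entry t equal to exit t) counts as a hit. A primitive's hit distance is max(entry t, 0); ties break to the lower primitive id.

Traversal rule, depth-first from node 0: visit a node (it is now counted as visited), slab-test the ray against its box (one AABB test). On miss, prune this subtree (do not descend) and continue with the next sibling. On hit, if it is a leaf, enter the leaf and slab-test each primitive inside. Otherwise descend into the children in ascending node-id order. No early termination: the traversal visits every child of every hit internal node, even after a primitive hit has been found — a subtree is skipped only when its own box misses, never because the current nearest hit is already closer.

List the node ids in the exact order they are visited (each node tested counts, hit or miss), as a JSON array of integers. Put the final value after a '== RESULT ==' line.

Trace the traversal:
N0 x:[-6,32] y:[14,56] z:[19/2,61/2] -> hit [14,61/2], descend [7, 19]
  N7 x:[13,32] y:[14,54] z:[31/2,61/2] -> hit [31/2,61/2], descend [3, 9]
    N3 x:[18,27] y:[14,45] z:[31/2,29] -> hit [18,27], descend [14, 26]
      N14 x:[18,23] y:[14,45] z:[31/2,37/2] -> hit [18,37/2], descend [1, 4]
        N1 x:[18,23] y:[14,30] z:[33/2,37/2] -> hit [18,37/2], descend [8, 33]
          N8 x:[18,23] y:[27,30] z:[33/2,37/2] -> miss, prune
          N33 x:[18,23] y:[14,19] z:[33/2,37/2] -> hit [18,37/2] leaf, test {P0@t=18}
        N4 x:[18,23] y:[42,45] z:[31/2,18] -> miss, prune
      N26 x:[24,27] y:[14,34] z:[24,29] -> hit [24,27], descend [23, 28]
        N23 x:[24,27] y:[29,34] z:[28,29] -> miss, prune
        N28 x:[24,27] y:[14,20] z:[24,26] -> miss, prune
    N9 x:[13,32] y:[49,54] z:[43/2,61/2] -> miss, prune
  N19 x:[-6,12] y:[27,56] z:[19/2,26] -> miss, prune

Summary -> nodes [0, 7, 3, 14, 1, 8, 33, 4, 26, 23, 28, 9, 19]; box-tests=13; leaf-entries=1; first=P0

== RESULT ==
[0, 7, 3, 14, 1, 8, 33, 4, 26, 23, 28, 9, 19]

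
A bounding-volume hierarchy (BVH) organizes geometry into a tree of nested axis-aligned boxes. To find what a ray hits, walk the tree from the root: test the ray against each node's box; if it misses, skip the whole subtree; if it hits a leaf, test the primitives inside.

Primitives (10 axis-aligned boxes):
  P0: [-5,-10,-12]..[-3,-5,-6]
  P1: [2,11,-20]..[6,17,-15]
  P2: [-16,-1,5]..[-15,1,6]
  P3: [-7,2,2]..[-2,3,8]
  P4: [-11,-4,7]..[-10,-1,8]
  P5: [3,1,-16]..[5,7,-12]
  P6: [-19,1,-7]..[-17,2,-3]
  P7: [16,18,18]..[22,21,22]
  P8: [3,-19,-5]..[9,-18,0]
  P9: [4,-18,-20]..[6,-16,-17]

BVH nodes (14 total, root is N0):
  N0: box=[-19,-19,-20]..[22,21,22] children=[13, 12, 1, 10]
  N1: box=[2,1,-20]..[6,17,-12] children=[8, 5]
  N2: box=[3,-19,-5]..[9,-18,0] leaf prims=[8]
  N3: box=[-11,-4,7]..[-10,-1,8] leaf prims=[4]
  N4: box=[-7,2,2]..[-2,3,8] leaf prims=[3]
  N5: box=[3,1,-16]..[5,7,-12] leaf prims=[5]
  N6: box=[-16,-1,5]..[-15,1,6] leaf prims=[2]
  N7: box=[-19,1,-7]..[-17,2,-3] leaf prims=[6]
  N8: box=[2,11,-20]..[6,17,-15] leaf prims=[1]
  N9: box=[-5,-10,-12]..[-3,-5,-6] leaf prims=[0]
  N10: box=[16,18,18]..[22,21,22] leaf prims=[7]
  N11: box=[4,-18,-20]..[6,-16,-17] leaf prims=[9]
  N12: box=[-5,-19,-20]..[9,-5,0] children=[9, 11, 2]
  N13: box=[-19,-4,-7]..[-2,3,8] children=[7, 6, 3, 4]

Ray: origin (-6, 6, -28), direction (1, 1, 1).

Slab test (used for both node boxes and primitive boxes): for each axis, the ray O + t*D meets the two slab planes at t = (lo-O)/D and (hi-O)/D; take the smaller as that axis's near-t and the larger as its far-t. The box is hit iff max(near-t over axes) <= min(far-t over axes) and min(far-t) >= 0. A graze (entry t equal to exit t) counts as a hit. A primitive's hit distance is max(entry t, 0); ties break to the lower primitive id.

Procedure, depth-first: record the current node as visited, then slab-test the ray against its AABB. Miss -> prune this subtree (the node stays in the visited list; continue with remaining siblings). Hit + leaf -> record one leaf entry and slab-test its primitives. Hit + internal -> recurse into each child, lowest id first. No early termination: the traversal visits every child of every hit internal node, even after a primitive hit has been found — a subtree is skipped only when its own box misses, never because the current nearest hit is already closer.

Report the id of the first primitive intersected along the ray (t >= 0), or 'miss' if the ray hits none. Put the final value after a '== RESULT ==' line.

Traverse from the root:
N0 x:[-13,28] y:[-25,15] z:[8,50] -> hit [8,15], descend [1, 10, 12, 13]
  N1 x:[8,12] y:[-5,11] z:[8,16] -> hit [8,11], descend [5, 8]
    N5 x:[9,11] y:[-5,1] z:[12,16] -> miss, prune
    N8 x:[8,12] y:[5,11] z:[8,13] -> hit [8,11] leaf, test {P1@t=8}
  N10 x:[22,28] y:[12,15] z:[46,50] -> miss, prune
  N12 x:[1,15] y:[-25,-11] z:[8,28] -> miss, prune
  N13 x:[-13,4] y:[-10,-3] z:[21,36] -> miss, prune

Visited [0, 1, 5, 8, 10, 12, 13]. Tests: 7 box, 1 leaf. Nearest: P1.

== RESULT ==
1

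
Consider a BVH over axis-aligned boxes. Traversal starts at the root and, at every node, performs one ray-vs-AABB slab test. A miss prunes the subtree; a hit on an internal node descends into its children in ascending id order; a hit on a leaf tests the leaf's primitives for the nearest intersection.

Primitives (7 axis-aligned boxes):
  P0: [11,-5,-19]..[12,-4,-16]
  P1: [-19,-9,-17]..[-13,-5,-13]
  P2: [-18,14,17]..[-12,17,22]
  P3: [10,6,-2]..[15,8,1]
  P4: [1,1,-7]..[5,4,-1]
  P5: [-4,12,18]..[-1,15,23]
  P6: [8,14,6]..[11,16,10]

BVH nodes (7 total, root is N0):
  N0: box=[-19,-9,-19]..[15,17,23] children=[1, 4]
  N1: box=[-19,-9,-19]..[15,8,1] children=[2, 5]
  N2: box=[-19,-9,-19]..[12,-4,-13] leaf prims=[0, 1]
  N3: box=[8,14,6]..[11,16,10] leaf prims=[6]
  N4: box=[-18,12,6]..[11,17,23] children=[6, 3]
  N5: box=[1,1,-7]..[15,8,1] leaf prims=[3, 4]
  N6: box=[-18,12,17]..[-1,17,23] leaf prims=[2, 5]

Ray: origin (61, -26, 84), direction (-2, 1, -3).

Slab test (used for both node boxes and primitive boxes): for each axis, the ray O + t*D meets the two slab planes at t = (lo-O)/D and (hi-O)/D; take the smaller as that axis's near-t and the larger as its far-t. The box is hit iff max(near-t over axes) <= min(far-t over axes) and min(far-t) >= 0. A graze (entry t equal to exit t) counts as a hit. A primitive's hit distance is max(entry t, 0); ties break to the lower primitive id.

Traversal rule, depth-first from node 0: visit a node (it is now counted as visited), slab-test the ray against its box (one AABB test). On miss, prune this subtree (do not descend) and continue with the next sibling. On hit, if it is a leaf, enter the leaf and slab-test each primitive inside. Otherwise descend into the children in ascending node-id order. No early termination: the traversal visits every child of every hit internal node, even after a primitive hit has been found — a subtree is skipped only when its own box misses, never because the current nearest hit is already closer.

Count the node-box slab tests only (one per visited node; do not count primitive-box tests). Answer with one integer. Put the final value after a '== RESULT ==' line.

Traverse from the root:
N0 x:[23,40] y:[17,43] z:[61/3,103/3] -> hit [23,103/3], descend [1, 4]
  N1 x:[23,40] y:[17,34] z:[83/3,103/3] -> hit [83/3,34], descend [2, 5]
    N2 x:[49/2,40] y:[17,22] z:[97/3,103/3] -> miss, prune
    N5 x:[23,30] y:[27,34] z:[83/3,91/3] -> hit [83/3,30] leaf, test {P3(miss), P4@t=85/3}
  N4 x:[25,79/2] y:[38,43] z:[61/3,26] -> miss, prune

5 AABB tests over nodes [0, 1, 2, 5, 4]; 1 leaf entered; closest P4.

== RESULT ==
5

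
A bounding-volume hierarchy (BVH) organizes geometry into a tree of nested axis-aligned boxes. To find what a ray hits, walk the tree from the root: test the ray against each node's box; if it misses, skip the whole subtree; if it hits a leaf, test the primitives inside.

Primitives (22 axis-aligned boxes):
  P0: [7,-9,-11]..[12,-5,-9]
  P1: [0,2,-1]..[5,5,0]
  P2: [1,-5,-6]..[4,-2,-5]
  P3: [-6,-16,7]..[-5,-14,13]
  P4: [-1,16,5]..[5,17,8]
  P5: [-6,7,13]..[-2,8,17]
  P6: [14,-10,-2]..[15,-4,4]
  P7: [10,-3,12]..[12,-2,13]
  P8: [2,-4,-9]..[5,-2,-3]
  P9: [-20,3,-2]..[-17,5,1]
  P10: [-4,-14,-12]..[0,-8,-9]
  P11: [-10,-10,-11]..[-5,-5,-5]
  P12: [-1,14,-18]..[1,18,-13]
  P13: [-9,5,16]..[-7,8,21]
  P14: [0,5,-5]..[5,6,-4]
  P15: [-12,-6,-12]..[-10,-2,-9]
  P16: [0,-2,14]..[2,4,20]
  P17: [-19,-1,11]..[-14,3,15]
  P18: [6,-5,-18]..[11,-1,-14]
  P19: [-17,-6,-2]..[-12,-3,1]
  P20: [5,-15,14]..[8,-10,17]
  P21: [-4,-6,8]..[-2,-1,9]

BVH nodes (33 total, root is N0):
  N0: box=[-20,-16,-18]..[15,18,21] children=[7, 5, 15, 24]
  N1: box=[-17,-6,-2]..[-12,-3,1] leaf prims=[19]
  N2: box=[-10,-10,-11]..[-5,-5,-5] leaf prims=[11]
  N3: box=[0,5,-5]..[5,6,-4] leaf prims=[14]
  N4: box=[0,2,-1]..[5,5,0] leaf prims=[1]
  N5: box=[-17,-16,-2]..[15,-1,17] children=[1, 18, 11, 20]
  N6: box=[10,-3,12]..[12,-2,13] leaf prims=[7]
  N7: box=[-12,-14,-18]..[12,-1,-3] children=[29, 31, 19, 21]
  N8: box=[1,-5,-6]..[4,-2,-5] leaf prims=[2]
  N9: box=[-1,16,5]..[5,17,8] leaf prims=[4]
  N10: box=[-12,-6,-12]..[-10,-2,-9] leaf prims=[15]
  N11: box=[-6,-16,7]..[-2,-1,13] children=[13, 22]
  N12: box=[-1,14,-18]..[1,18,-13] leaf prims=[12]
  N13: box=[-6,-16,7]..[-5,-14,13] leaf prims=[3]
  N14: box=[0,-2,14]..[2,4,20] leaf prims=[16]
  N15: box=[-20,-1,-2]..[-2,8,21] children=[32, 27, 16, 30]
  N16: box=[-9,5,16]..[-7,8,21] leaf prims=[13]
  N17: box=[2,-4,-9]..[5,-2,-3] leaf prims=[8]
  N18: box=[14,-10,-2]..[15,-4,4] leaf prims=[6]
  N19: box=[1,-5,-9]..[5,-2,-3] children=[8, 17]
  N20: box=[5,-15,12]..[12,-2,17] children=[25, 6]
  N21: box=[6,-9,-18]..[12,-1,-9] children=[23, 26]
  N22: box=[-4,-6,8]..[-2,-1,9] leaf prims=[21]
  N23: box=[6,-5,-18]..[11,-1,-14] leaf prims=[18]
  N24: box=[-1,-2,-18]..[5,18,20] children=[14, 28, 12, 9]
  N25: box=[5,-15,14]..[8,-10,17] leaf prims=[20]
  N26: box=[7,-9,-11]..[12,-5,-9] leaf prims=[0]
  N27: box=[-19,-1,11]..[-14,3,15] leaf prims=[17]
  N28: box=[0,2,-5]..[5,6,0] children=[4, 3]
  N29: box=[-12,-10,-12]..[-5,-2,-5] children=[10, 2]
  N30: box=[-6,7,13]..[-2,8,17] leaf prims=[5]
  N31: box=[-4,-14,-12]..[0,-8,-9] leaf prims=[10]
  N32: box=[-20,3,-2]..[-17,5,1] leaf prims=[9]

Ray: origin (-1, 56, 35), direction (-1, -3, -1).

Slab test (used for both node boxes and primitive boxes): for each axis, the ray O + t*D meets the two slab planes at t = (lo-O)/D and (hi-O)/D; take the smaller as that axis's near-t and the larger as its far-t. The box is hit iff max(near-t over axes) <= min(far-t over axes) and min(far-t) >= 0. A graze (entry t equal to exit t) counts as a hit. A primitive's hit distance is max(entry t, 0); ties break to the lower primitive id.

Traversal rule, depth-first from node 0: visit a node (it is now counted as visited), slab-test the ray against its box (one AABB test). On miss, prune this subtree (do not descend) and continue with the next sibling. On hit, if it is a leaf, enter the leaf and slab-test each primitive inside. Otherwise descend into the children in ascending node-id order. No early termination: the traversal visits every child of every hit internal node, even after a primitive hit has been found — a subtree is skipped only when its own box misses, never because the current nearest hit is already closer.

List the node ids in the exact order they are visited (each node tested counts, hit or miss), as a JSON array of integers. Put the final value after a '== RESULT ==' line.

Walk:
N0 x:[-16,19] y:[38/3,24] z:[14,53] -> hit [14,19], descend [5, 7, 15, 24]
  N5 x:[-16,16] y:[19,24] z:[18,37] -> miss, prune
  N7 x:[-13,11] y:[19,70/3] z:[38,53] -> miss, prune
  N15 x:[1,19] y:[16,19] z:[14,37] -> hit [16,19], descend [16, 27, 30, 32]
    N16 x:[6,8] y:[16,17] z:[14,19] -> miss, prune
    N27 x:[13,18] y:[53/3,19] z:[20,24] -> miss, prune
    N30 x:[1,5] y:[16,49/3] z:[18,22] -> miss, prune
    N32 x:[16,19] y:[17,53/3] z:[34,37] -> miss, prune
  N24 x:[-6,0] y:[38/3,58/3] z:[15,53] -> miss, prune

9 AABB tests over nodes [0, 5, 7, 15, 16, 27, 30, 32, 24]; 0 leaves entered; closest miss.

== RESULT ==
[0, 5, 7, 15, 16, 27, 30, 32, 24]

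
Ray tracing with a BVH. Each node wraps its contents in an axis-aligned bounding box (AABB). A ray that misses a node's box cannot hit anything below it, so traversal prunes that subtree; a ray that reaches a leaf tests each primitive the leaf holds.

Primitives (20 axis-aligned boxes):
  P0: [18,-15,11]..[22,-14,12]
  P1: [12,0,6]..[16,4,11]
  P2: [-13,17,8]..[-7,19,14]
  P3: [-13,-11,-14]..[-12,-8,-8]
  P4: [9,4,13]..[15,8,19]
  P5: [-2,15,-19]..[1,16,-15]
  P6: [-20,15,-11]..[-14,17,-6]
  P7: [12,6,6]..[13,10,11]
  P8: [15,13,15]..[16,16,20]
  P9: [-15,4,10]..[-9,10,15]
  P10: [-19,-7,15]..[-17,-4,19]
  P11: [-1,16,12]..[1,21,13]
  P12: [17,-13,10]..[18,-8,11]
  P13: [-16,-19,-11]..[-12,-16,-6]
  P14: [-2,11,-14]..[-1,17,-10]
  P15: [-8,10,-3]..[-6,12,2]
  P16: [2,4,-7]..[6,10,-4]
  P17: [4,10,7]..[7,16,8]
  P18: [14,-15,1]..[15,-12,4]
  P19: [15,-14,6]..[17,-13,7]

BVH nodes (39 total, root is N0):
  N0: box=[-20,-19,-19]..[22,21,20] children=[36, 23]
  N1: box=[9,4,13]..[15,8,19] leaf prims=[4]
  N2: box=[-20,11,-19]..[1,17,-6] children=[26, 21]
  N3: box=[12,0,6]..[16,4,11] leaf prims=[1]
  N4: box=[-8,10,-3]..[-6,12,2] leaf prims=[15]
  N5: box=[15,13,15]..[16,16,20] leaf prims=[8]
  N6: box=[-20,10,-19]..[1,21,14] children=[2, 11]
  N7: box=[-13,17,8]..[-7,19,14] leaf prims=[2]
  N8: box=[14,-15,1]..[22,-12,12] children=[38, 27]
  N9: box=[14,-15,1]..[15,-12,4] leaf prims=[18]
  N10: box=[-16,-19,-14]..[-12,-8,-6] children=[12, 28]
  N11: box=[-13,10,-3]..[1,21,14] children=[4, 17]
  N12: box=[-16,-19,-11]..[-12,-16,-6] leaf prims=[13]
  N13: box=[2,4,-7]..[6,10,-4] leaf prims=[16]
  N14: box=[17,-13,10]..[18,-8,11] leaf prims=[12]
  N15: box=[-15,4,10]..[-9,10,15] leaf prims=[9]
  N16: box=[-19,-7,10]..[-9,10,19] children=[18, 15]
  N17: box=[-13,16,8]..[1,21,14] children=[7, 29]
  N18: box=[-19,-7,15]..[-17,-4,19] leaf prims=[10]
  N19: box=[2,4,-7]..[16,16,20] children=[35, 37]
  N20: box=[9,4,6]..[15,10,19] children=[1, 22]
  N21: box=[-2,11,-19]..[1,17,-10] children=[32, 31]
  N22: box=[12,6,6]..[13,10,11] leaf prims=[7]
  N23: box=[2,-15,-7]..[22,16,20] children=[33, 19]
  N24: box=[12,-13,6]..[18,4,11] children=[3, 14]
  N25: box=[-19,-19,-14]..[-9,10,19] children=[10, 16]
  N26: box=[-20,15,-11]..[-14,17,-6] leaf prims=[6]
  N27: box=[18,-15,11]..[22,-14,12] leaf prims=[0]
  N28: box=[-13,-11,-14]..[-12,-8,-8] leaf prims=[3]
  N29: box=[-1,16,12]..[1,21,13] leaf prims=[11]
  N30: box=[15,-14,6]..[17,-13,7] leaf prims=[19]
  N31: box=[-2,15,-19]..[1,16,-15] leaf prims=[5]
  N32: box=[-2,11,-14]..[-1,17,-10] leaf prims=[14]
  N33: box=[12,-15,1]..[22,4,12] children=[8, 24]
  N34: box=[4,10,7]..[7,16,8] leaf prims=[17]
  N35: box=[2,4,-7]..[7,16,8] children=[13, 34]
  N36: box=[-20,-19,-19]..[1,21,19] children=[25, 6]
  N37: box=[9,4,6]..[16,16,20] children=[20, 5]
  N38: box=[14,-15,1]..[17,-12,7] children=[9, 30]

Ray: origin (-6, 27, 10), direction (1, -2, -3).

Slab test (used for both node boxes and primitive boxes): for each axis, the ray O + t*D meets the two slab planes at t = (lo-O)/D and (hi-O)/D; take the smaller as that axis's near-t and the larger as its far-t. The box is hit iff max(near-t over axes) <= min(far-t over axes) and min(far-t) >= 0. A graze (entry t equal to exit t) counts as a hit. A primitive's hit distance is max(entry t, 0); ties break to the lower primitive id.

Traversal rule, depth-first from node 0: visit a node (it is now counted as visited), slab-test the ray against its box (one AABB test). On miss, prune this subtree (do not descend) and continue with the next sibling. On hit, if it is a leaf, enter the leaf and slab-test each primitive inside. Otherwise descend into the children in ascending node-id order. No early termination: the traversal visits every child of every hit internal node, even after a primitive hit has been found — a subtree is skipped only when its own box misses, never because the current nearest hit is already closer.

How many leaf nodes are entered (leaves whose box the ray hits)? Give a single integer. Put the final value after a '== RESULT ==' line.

Walk:
N0 x:[-14,28] y:[3,23] z:[-10/3,29/3] -> hit [3,29/3], descend [23, 36]
  N23 x:[8,28] y:[11/2,21] z:[-10/3,17/3] -> miss, prune
  N36 x:[-14,7] y:[3,23] z:[-3,29/3] -> hit [3,7], descend [6, 25]
    N6 x:[-14,7] y:[3,17/2] z:[-4/3,29/3] -> hit [3,7], descend [2, 11]
      N2 x:[-14,7] y:[5,8] z:[16/3,29/3] -> hit [16/3,7], descend [21, 26]
        N21 x:[4,7] y:[5,8] z:[20/3,29/3] -> hit [20/3,7], descend [31, 32]
          N31 x:[4,7] y:[11/2,6] z:[25/3,29/3] -> miss, prune
          N32 x:[4,5] y:[5,8] z:[20/3,8] -> miss, prune
        N26 x:[-14,-8] y:[5,6] z:[16/3,7] -> miss, prune
      N11 x:[-7,7] y:[3,17/2] z:[-4/3,13/3] -> hit [3,13/3], descend [4, 17]
        N4 x:[-2,0] y:[15/2,17/2] z:[8/3,13/3] -> miss, prune
        N17 x:[-7,7] y:[3,11/2] z:[-4/3,2/3] -> miss, prune
    N25 x:[-13,-3] y:[17/2,23] z:[-3,8] -> miss, prune

Visited [0, 23, 36, 6, 2, 21, 31, 32, 26, 11, 4, 17, 25]. Tests: 13 box, 0 leaf. Nearest: miss.

== RESULT ==
0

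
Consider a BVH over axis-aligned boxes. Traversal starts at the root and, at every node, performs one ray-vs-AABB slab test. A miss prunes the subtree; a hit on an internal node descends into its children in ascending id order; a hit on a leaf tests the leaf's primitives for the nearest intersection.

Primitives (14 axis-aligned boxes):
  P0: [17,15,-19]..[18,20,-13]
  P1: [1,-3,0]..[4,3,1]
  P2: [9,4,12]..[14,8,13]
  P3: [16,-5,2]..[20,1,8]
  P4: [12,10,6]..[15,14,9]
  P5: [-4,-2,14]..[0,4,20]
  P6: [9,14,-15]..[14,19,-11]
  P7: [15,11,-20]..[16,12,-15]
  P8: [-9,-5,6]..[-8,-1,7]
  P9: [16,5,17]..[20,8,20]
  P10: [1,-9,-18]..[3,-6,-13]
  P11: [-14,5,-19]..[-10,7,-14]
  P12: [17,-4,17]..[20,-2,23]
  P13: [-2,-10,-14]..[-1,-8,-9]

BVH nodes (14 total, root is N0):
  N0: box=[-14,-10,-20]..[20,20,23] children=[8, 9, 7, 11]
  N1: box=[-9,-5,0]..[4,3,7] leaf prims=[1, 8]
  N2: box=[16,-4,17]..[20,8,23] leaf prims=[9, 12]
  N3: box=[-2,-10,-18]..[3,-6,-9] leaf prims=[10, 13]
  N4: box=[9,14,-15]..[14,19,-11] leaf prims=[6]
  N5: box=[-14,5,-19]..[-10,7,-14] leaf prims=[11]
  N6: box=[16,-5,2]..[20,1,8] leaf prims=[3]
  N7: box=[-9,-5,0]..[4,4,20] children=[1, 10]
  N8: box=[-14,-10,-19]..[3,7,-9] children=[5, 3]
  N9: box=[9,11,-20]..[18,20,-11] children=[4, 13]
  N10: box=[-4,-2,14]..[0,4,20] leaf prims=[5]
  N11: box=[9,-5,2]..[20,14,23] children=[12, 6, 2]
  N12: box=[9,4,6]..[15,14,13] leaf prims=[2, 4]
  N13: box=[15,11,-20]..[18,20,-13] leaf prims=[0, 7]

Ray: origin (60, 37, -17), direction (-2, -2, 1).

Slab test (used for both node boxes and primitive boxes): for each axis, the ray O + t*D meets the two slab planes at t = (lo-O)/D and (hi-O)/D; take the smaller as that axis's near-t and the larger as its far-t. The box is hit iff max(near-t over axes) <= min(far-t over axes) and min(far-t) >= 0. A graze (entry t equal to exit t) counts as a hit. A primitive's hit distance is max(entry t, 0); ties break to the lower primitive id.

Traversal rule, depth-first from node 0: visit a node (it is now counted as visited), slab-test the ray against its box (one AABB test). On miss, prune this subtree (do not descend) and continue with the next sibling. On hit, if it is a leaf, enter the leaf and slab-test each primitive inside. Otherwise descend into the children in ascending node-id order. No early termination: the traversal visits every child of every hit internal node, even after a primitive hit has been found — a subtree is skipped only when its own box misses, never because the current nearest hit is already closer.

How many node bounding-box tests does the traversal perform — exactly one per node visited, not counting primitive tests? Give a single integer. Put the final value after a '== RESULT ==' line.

Walk:
N0 x:[20,37] y:[17/2,47/2] z:[-3,40] -> hit [20,47/2], descend [7, 8, 9, 11]
  N7 x:[28,69/2] y:[33/2,21] z:[17,37] -> miss, prune
  N8 x:[57/2,37] y:[15,47/2] z:[-2,8] -> miss, prune
  N9 x:[21,51/2] y:[17/2,13] z:[-3,6] -> miss, prune
  N11 x:[20,51/2] y:[23/2,21] z:[19,40] -> hit [20,21], descend [2, 6, 12]
    N2 x:[20,22] y:[29/2,41/2] z:[34,40] -> miss, prune
    N6 x:[20,22] y:[18,21] z:[19,25] -> hit [20,21] leaf, test {P3@t=20}
    N12 x:[45/2,51/2] y:[23/2,33/2] z:[23,30] -> miss, prune

order=[0, 7, 8, 9, 11, 2, 6, 12]  |boxes|=8  |leaves|=1  hit=P3

== RESULT ==
8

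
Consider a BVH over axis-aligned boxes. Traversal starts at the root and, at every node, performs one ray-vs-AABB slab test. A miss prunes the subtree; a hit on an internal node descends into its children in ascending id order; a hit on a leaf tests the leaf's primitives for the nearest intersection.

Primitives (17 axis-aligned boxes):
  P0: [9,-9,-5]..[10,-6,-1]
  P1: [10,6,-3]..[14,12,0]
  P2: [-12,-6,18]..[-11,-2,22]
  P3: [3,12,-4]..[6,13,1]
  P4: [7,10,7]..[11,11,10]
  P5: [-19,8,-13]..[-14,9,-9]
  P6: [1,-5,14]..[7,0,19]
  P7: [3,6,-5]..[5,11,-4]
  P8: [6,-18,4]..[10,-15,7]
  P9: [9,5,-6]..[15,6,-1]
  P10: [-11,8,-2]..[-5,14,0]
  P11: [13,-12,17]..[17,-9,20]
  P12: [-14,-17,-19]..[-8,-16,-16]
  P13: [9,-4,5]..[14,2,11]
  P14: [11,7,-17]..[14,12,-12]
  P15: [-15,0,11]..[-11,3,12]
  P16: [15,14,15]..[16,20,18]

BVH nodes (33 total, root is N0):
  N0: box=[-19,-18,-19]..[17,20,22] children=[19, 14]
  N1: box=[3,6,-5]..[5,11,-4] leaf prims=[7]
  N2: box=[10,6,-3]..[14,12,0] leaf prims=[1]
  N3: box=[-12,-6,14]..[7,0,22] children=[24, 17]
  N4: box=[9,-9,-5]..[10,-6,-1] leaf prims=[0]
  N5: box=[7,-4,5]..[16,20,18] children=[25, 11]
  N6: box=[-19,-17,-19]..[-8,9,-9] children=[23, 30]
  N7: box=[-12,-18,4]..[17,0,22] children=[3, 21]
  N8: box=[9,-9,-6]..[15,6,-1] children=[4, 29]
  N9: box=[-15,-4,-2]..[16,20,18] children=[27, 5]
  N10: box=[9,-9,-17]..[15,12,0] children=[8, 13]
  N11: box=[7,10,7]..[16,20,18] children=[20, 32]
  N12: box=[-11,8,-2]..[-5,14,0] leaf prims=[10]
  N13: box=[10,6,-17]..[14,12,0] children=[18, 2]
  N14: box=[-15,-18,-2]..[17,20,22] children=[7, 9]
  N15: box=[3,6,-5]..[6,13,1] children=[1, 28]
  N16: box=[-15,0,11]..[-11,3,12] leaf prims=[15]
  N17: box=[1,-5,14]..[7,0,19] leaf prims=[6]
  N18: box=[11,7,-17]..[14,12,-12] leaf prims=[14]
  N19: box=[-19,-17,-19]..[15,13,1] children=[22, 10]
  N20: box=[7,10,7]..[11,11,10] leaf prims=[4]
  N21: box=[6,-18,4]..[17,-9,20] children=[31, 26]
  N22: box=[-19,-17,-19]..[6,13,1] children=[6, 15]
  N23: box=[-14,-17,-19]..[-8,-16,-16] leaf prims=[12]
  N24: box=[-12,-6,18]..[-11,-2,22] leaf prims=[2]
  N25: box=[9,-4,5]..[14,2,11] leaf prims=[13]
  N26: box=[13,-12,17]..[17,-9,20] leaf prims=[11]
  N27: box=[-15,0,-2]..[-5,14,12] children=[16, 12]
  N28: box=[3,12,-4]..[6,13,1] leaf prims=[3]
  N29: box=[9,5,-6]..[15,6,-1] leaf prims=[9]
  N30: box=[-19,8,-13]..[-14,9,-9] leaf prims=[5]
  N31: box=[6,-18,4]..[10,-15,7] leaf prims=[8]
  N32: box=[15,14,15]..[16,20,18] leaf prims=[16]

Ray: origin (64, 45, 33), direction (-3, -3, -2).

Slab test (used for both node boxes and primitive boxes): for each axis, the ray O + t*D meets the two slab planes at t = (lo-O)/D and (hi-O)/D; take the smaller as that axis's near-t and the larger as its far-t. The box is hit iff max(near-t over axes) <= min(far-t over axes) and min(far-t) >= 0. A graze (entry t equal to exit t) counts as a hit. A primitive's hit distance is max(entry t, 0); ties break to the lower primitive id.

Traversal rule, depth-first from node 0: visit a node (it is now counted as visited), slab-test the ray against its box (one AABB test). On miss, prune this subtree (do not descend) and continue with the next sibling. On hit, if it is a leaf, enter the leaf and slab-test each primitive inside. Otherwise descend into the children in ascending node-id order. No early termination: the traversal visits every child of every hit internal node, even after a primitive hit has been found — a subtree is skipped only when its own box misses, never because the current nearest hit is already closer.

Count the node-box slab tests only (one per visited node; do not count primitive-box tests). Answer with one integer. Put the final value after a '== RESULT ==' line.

Walk:
N0 x:[47/3,83/3] y:[25/3,21] z:[11/2,26] -> hit [47/3,21], descend [14, 19]
  N14 x:[47/3,79/3] y:[25/3,21] z:[11/2,35/2] -> hit [47/3,35/2], descend [7, 9]
    N7 x:[47/3,76/3] y:[15,21] z:[11/2,29/2] -> miss, prune
    N9 x:[16,79/3] y:[25/3,49/3] z:[15/2,35/2] -> hit [16,49/3], descend [5, 27]
      N5 x:[16,19] y:[25/3,49/3] z:[15/2,14] -> miss, prune
      N27 x:[23,79/3] y:[31/3,15] z:[21/2,35/2] -> miss, prune
  N19 x:[49/3,83/3] y:[32/3,62/3] z:[16,26] -> hit [49/3,62/3], descend [10, 22]
    N10 x:[49/3,55/3] y:[11,18] z:[33/2,25] -> hit [33/2,18], descend [8, 13]
      N8 x:[49/3,55/3] y:[13,18] z:[17,39/2] -> hit [17,18], descend [4, 29]
        N4 x:[18,55/3] y:[17,18] z:[17,19] -> hit [18,18] leaf, test {P0@t=18}
        N29 x:[49/3,55/3] y:[13,40/3] z:[17,39/2] -> miss, prune
      N13 x:[50/3,18] y:[11,13] z:[33/2,25] -> miss, prune
    N22 x:[58/3,83/3] y:[32/3,62/3] z:[16,26] -> hit [58/3,62/3], descend [6, 15]
      N6 x:[24,83/3] y:[12,62/3] z:[21,26] -> miss, prune
      N15 x:[58/3,61/3] y:[32/3,13] z:[16,19] -> miss, prune

Visited [0, 14, 7, 9, 5, 27, 19, 10, 8, 4, 29, 13, 22, 6, 15]. Tests: 15 box, 1 leaf. Nearest: P0.

== RESULT ==
15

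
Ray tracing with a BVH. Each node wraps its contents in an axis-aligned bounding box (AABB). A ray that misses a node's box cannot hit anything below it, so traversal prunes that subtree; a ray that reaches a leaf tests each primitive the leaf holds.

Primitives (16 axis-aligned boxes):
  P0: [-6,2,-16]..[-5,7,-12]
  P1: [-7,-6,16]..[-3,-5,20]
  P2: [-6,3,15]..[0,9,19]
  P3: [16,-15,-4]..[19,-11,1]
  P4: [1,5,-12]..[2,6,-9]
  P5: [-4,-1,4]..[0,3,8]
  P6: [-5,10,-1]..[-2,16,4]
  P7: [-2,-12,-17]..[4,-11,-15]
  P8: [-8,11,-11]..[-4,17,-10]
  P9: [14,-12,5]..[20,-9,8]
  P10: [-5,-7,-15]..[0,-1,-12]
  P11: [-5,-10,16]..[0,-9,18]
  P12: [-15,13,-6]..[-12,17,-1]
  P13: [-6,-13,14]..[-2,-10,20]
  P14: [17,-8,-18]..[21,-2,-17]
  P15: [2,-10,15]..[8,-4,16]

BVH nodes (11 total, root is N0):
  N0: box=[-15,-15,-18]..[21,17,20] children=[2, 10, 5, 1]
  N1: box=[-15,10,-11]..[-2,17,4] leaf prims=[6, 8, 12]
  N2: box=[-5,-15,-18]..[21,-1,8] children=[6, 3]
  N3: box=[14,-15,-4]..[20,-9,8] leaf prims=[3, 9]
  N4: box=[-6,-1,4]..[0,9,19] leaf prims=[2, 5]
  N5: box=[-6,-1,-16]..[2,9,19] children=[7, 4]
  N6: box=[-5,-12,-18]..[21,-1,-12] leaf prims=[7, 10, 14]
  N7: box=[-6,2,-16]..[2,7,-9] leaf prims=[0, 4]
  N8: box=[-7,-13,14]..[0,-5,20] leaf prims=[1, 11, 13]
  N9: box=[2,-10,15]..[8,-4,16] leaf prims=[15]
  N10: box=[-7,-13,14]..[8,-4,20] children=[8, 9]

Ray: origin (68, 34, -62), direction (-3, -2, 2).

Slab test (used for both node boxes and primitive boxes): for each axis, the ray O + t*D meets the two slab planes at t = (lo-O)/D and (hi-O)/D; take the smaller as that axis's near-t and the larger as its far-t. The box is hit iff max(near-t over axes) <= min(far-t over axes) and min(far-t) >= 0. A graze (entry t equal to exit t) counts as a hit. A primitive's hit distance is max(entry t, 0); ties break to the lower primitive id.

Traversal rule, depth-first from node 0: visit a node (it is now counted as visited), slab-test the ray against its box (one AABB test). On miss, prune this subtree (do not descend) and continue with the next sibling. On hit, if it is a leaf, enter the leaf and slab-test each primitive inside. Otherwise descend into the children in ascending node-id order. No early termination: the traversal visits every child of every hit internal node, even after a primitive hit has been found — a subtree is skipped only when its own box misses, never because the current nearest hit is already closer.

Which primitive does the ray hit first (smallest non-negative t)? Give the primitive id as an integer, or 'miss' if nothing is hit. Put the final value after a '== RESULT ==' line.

Traverse from the root:
N0 x:[47/3,83/3] y:[17/2,49/2] z:[22,41] -> hit [22,49/2], descend [1, 2, 5, 10]
  N1 x:[70/3,83/3] y:[17/2,12] z:[51/2,33] -> miss, prune
  N2 x:[47/3,73/3] y:[35/2,49/2] z:[22,35] -> hit [22,73/3], descend [3, 6]
    N3 x:[16,18] y:[43/2,49/2] z:[29,35] -> miss, prune
    N6 x:[47/3,73/3] y:[35/2,23] z:[22,25] -> hit [22,23] leaf, test {P7@t=45/2, P10(miss), P14(miss)}
  N5 x:[22,74/3] y:[25/2,35/2] z:[23,81/2] -> miss, prune
  N10 x:[20,25] y:[19,47/2] z:[38,41] -> miss, prune

7 AABB tests over nodes [0, 1, 2, 3, 6, 5, 10]; 1 leaf entered; closest P7.

== RESULT ==
7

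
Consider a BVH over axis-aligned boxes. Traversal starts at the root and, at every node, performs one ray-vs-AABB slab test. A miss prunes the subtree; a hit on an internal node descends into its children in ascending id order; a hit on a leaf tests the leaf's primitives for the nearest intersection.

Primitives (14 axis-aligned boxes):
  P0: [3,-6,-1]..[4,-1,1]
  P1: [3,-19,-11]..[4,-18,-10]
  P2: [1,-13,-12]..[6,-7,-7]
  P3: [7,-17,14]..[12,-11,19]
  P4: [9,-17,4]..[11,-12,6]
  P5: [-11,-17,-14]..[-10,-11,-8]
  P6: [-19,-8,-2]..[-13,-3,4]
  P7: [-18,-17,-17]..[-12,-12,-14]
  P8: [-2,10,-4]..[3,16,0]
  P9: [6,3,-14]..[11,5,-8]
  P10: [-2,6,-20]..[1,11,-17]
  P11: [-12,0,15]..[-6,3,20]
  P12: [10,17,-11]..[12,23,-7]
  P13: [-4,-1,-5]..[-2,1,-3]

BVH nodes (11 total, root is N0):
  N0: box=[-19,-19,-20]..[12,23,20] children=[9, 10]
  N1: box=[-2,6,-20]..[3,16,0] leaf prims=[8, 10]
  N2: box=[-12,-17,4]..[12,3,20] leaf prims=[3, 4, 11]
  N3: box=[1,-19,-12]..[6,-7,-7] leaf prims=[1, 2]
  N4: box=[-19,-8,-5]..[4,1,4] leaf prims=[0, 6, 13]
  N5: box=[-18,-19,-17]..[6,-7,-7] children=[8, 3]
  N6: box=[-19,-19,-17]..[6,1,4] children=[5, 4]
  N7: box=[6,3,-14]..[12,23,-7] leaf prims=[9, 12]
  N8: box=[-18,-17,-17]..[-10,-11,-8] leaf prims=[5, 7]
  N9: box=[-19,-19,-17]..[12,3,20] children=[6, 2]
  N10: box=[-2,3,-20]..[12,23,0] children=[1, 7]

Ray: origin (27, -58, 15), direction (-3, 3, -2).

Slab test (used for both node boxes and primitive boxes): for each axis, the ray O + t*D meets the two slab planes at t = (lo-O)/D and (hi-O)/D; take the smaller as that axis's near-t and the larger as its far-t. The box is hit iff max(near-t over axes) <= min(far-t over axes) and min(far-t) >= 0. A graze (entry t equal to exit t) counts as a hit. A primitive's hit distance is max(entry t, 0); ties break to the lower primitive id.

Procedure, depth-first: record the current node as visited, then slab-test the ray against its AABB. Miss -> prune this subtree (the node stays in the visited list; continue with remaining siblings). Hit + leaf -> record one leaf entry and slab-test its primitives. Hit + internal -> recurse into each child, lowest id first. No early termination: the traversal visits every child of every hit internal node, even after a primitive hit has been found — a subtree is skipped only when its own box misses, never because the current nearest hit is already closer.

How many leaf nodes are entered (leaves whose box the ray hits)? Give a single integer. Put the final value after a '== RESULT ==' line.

Walk:
N0 x:[5,46/3] y:[13,27] z:[-5/2,35/2] -> hit [13,46/3], descend [9, 10]
  N9 x:[5,46/3] y:[13,61/3] z:[-5/2,16] -> hit [13,46/3], descend [2, 6]
    N2 x:[5,13] y:[41/3,61/3] z:[-5/2,11/2] -> miss, prune
    N6 x:[7,46/3] y:[13,59/3] z:[11/2,16] -> hit [13,46/3], descend [4, 5]
      N4 x:[23/3,46/3] y:[50/3,59/3] z:[11/2,10] -> miss, prune
      N5 x:[7,15] y:[13,17] z:[11,16] -> hit [13,15], descend [3, 8]
        N3 x:[7,26/3] y:[13,17] z:[11,27/2] -> miss, prune
        N8 x:[37/3,15] y:[41/3,47/3] z:[23/2,16] -> hit [41/3,15] leaf, test {P5(miss), P7@t=29/2}
  N10 x:[5,29/3] y:[61/3,27] z:[15/2,35/2] -> miss, prune

order=[0, 9, 2, 6, 4, 5, 3, 8, 10]  |boxes|=9  |leaves|=1  hit=P7

== RESULT ==
1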